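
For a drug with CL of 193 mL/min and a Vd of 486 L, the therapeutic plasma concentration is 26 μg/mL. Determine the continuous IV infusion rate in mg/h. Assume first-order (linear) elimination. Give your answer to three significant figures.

301 mg/h

CL = 193 mL/min = 193 × 0.06 = 11.58 L/h
R₀ = 11.58 × 26 = 301.1 mg/h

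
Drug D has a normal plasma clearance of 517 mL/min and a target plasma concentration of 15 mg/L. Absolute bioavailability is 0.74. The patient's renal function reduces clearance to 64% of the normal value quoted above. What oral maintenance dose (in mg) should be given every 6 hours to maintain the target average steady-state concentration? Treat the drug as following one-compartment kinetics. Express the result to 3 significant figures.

Convert clearance: 517 mL/min × 60 min/h ÷ 1000 mL/L = 31.02 L/h
Patient clearance = 0.64 × 31.02 = 19.85 L/h
At steady state, dose per interval replaces the amount cleared in that interval: F·D/τ = CL·Css.
D = CL × Css × τ / F = 19.85 × 15 × 6 / 0.74 = 2414 mg

2410 mg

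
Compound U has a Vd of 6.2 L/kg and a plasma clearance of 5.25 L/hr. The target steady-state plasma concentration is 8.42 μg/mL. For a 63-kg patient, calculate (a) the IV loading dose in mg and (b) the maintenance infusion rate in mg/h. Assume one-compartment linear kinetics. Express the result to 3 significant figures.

Vd = 6.2 L/kg × 63 kg = 390.6 L
Loading dose = Vd × C = 390.6 × 8.42 = 3289 mg
Infusion rate = 5.250 L/h × 8.42 mg/L = 44.21 mg/h

(a) 3290 mg; (b) 44.2 mg/h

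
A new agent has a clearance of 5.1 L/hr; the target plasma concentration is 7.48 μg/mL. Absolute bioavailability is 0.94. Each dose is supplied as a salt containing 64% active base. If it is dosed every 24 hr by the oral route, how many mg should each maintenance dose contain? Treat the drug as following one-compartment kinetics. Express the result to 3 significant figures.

1520 mg

D = CL × Css × τ / F / S = 5.100 × 7.48 × 24 / 0.94 / 0.64 = 1522 mg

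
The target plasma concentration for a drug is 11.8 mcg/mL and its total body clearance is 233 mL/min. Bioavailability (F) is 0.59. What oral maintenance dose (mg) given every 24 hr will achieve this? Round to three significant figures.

CL = 233 mL/min × 60/1000 = 13.98 L/h
D = CL × Css × τ / F = 13.98 × 11.8 × 24 / 0.59 = 6710 mg

6710 mg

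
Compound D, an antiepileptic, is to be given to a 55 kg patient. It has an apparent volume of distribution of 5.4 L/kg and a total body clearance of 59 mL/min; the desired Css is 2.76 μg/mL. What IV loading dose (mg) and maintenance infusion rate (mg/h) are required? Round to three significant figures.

(a) 820 mg; (b) 9.77 mg/h

Total Vd = 5.4 × 55 = 297.0 L
Loading dose = Vd × C = 297.0 × 2.76 = 819.7 mg
Convert clearance: 59 mL/min × 60 min/h ÷ 1000 mL/L = 3.540 L/h
Maintenance infusion rate = CL × Css = 3.540 × 2.76 = 9.770 mg/h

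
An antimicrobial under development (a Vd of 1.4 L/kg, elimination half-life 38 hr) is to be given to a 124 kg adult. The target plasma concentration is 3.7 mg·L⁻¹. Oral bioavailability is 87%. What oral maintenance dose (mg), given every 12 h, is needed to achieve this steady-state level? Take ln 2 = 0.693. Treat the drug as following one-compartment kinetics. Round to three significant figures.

Vd(total) = 124 kg × 1.4 L/kg = 173.6 L
k = 0.693/38 = 0.01824 h⁻¹, so CL = k·Vd = 0.01824 × 173.6 = 3.166 L/h
D = CL × Css × τ / F = 3.166 × 3.7 × 12 / 0.87 = 161.6 mg

162 mg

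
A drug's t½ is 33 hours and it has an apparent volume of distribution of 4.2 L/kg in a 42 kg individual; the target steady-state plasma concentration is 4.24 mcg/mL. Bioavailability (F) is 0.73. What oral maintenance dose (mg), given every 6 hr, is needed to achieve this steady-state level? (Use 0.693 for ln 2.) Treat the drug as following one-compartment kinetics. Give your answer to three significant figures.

Vd(total) = 42 kg × 4.2 L/kg = 176.4 L
k = 0.693/33 = 0.02100 h⁻¹, so CL = k·Vd = 0.02100 × 176.4 = 3.704 L/h
D = CL × Css × τ / F = 3.704 × 4.24 × 6 / 0.73 = 129.1 mg

129 mg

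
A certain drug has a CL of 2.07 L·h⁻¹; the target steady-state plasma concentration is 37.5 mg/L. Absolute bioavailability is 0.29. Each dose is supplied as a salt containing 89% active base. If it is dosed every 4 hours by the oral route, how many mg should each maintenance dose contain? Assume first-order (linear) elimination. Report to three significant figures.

1200 mg

D = CL × Css × τ / F / S = 2.070 × 37.5 × 4 / 0.29 / 0.89 = 1203 mg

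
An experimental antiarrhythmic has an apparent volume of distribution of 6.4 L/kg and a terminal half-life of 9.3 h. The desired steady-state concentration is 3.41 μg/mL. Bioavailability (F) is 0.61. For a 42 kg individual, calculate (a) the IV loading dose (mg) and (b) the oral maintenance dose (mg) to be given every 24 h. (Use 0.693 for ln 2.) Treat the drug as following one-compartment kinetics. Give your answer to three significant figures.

Vd(total) = 42 kg × 6.4 L/kg = 268.8 L
LD = Vd × C = 268.8 × 3.41 = 916.6 mg
CL = 0.693 × Vd / t½ = 0.693 × 268.8 / 9.3 = 20.03 L/h
D = CL × Css × τ / F = 20.03 × 3.41 × 24 / 0.61 = 2687 mg

(a) 917 mg; (b) 2690 mg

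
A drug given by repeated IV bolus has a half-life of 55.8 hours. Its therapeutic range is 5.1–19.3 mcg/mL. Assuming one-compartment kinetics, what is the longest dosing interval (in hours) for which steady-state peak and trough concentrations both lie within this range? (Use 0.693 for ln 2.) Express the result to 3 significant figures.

107 h

k = 0.693 / t½ = 0.693 / 55.8 = 0.01242 h⁻¹
Between IV bolus doses, concentration decays as C = C₀·e^(−kτ), so C_peak/C_trough = e^(kτ).
τ_max = ln(C_peak/C_trough) / k = ln(19.3/5.1) / 0.01242 = 1.331 / 0.01242 = 107.2 h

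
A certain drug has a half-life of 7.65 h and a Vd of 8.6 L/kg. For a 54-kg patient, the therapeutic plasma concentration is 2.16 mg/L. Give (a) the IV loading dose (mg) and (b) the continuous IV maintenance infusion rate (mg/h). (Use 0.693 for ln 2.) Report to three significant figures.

(a) 1000 mg; (b) 90.9 mg/h

Total Vd = 8.6 × 54 = 464.4 L
LD = Vd × C = 464.4 × 2.16 = 1003 mg
CL = 0.693 × Vd / t½ = 0.693 × 464.4 / 7.65 = 42.07 L/h
Infusion rate = CL × Css = 42.07 × 2.16 = 90.87 mg/h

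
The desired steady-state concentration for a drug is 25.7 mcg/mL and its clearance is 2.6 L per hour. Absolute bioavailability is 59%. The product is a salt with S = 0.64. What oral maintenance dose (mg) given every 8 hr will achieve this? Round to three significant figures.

1420 mg

At steady state, dose per interval replaces the amount cleared in that interval: F·S·D/τ = CL·Css.
D = CL × Css × τ / F / S = 2.600 × 25.7 × 8 / 0.59 / 0.64 = 1416 mg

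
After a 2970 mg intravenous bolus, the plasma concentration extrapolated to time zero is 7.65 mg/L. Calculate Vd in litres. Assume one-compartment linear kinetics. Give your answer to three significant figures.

Immediately after an IV bolus, C₀ = Dose / Vd, so Vd = Dose / C₀.
Vd = 2970 / 7.65 = 388.2 L

388 L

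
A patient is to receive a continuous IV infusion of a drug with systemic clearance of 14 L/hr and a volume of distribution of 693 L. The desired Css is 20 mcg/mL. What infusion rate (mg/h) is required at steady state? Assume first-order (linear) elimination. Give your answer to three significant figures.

Vd does not affect the maintenance rate; only clearance governs steady-state input.
Rate = CL × Css = 14.00 × 20 = 280.0 mg/h

280 mg/h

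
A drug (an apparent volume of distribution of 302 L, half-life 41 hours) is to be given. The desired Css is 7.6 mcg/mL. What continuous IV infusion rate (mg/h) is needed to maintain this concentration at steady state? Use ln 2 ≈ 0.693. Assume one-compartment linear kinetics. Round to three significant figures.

38.8 mg/h

k = 0.693/41 = 0.01690 h⁻¹, so CL = k·Vd = 0.01690 × 302.0 = 5.104 L/h
Infusion rate = CL × Css = 5.104 × 7.6 = 38.79 mg/h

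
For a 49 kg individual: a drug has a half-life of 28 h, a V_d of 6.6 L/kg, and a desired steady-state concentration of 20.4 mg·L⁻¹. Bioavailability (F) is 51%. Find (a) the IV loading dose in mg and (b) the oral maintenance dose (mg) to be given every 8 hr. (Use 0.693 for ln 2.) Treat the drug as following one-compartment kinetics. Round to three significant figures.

Vd(total) = 49 kg × 6.6 L/kg = 323.4 L
LD = Vd × C = 323.4 × 20.4 = 6597 mg
CL = 0.693 × Vd / t½ = 0.693 × 323.4 / 28 = 8.004 L/h
D = CL × Css × τ / F = 8.004 × 20.4 × 8 / 0.51 = 2561 mg

(a) 6600 mg; (b) 2560 mg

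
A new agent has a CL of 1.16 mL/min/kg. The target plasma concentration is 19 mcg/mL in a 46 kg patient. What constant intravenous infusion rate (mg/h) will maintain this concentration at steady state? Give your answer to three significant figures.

CL = 1.16 mL/min/kg × 46 kg = 53.36 mL/min = 53.36 × 60/1000 = 3.202 L/h
Rate = CL × Css = 3.202 × 19 = 60.84 mg/h

60.8 mg/h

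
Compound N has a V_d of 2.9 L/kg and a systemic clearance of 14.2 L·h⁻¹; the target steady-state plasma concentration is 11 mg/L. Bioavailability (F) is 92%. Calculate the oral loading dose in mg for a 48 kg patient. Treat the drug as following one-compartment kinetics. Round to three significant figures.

Vd(total) = 48 kg × 2.9 L/kg = 139.2 L
LD = Vd × C / F = 139.2 × 11.00 / 0.92 = 1664 mg

1660 mg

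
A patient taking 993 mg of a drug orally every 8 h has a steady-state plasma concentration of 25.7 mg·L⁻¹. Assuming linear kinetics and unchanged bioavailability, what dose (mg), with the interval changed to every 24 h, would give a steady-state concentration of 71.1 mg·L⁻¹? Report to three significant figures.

8240 mg

With linear kinetics, Css is proportional to dose rate (D/τ) at fixed clearance.
D₂ = D₁ × (Css,target / Css,current) × (τ₂/τ₁) = 993 × (71.1/25.7) × (24/8) = 8242 mg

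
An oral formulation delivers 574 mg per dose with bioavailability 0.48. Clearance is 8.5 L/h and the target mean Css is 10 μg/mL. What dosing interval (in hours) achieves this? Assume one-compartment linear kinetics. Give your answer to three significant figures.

3.24 h

F·D/τ = CL·Css → τ = F·D / (CL·Css).
τ = 0.48 × 574 / (8.5 × 10) = 3.241 h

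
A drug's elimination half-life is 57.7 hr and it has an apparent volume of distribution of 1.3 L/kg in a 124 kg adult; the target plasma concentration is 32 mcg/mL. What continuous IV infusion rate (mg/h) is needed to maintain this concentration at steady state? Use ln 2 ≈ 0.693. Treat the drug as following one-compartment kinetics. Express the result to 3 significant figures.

62.0 mg/h

Vd(total) = 124 kg × 1.3 L/kg = 161.2 L
k = 0.693/57.7 = 0.01201 h⁻¹, so CL = k·Vd = 0.01201 × 161.2 = 1.936 L/h
Infusion rate = CL × Css = 1.936 × 32 = 61.95 mg/h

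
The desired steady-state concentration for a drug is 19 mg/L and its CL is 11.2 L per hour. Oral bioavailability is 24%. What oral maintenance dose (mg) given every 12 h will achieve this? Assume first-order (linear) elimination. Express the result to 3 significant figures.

10600 mg

D = CL × Css × τ / F = 11.20 × 19 × 12 / 0.24 = 10640 mg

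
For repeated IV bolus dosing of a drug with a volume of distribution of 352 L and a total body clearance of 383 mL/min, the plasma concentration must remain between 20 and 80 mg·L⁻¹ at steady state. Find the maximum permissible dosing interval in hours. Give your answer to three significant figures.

21.2 h

CL = 383 mL/min × 60/1000 = 22.98 L/h
k = CL / Vd = 22.98 / 352.0 = 0.06528 h⁻¹
Between IV bolus doses, concentration decays as C = C₀·e^(−kτ), so C_peak/C_trough = e^(kτ).
τ_max = ln(C_peak/C_trough) / k = ln(80/20) / 0.06528 = 1.386 / 0.06528 = 21.23 h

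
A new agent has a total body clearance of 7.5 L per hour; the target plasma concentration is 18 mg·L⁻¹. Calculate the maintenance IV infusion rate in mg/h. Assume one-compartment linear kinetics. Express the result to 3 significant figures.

135 mg/h

At steady state, infusion rate equals elimination rate: rate in = CL × Css.
Rate = CL × Css = 7.500 × 18 = 135.0 mg/h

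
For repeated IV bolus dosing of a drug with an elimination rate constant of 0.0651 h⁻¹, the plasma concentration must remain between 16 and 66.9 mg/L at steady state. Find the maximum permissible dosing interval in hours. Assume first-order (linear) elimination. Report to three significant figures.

Between IV bolus doses, concentration decays as C = C₀·e^(−kτ), so C_peak/C_trough = e^(kτ).
τ_max = ln(C_peak/C_trough) / k = ln(66.9/16) / 0.06510 = 1.431 / 0.06510 = 21.98 h

22.0 h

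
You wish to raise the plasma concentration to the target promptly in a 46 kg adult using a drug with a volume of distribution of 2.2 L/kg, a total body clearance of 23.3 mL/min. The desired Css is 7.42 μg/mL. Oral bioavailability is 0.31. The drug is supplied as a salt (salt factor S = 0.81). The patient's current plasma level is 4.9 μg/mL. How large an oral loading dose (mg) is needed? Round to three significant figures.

1020 mg

Vd = 2.2 L/kg × 46 kg = 101.2 L
Concentration deficit ΔC = 7.42 − 4.9 = 2.520 mg/L
LD = Vd × ΔC / F / S = 101.2 × 2.520 / 0.31 / 0.81 = 1016 mg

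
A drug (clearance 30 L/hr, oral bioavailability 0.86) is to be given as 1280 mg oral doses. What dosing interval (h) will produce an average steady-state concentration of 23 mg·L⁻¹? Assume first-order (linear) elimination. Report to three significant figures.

F·D/τ = CL·Css → τ = F·D / (CL·Css).
τ = 0.86 × 1280 / (30 × 23) = 1.595 h

1.60 h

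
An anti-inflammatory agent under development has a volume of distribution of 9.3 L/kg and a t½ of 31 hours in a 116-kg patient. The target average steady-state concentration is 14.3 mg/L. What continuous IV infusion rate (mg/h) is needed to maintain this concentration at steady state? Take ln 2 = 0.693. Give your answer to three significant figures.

345 mg/h

Total Vd = 9.3 × 116 = 1079 L
CL = ln 2 · Vd / t½ = 0.693 × 1079 / 31 = 24.12 L/h
Infusion rate = CL × Css = 24.12 × 14.3 = 344.9 mg/h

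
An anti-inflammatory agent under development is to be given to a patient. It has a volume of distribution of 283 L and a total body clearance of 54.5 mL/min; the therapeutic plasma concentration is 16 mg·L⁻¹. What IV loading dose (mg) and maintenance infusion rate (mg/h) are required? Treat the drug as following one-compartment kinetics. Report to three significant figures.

Loading: fill Vd to C_target → 283.0 L × 16 mg/L = 4528 mg
CL = 54.5 mL/min = 54.5 × 0.06 = 3.270 L/h
Infusion rate = 3.270 L/h × 16 mg/L = 52.32 mg/h

(a) 4530 mg; (b) 52.3 mg/h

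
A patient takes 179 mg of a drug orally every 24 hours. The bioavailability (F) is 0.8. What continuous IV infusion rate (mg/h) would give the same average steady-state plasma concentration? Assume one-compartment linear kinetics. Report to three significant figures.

5.97 mg/h

Equivalent systemic input: infusion rate = F·D/τ.
Rate = 0.8 × 179 / 24 = 5.967 mg/h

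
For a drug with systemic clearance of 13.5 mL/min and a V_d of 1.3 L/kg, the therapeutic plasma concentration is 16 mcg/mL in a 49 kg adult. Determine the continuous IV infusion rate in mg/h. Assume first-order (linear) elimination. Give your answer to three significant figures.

13.0 mg/h

Convert clearance: 13.5 mL/min × 60 min/h ÷ 1000 mL/L = 0.8100 L/h
R₀ = 0.8100 × 16 = 12.96 mg/h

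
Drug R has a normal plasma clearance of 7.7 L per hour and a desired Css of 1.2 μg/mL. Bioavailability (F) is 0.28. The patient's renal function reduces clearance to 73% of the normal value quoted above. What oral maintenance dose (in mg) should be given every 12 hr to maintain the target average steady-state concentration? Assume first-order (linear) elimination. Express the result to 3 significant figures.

289 mg

Patient clearance = 0.73 × 7.700 = 5.621 L/h
D = CL × Css × τ / F = 5.621 × 1.2 × 12 / 0.28 = 289.1 mg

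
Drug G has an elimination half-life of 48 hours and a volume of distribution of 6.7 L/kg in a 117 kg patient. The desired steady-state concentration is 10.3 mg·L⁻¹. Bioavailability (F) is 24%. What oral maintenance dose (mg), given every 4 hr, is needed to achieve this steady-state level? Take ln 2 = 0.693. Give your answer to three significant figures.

1940 mg

Total Vd = 6.7 × 117 = 783.9 L
CL = ln 2 · Vd / t½ = 0.693 × 783.9 / 48 = 11.32 L/h
D = CL × Css × τ / F = 11.32 × 10.3 × 4 / 0.24 = 1943 mg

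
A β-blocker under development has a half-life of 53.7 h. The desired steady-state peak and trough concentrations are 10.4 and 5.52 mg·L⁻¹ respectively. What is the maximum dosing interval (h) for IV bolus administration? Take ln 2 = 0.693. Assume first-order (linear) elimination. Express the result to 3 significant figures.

49.1 h

k = 0.693 / t½ = 0.693 / 53.7 = 0.01291 h⁻¹
Between IV bolus doses, concentration decays as C = C₀·e^(−kτ), so C_peak/C_trough = e^(kτ).
τ_max = ln(C_peak/C_trough) / k = ln(10.4/5.52) / 0.01291 = 0.6334 / 0.01291 = 49.06 h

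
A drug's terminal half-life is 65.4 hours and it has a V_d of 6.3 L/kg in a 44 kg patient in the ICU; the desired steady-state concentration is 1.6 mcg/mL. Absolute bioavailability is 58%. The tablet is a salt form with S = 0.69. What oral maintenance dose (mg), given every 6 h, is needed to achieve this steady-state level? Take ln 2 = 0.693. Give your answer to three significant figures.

Vd(total) = 44 kg × 6.3 L/kg = 277.2 L
k = 0.693/65.4 = 0.01060 h⁻¹, so CL = k·Vd = 0.01060 × 277.2 = 2.938 L/h
D = CL × Css × τ / F / S = 2.938 × 1.6 × 6 / 0.58 / 0.69 = 70.48 mg

70.5 mg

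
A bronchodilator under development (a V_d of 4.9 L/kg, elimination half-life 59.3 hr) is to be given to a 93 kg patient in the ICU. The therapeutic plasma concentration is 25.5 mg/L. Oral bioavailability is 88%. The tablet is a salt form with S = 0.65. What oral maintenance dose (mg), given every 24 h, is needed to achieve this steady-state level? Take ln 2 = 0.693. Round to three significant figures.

5700 mg

Vd(total) = 93 kg × 4.9 L/kg = 455.7 L
CL = 0.693 × Vd / t½ = 0.693 × 455.7 / 59.3 = 5.325 L/h
D = CL × Css × τ / F / S = 5.325 × 25.5 × 24 / 0.88 / 0.65 = 5697 mg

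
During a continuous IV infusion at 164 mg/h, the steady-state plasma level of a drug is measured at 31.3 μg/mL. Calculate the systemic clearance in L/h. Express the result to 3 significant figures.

5.24 L/h

At steady state, infusion rate = CL × Css, so CL = rate / Css.
CL = 164 / 31.3 = 5.240 L/h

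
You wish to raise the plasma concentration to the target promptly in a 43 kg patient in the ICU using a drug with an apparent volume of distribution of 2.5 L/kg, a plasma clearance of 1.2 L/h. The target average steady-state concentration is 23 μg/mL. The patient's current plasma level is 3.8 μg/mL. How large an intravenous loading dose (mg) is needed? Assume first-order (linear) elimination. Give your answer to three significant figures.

2060 mg

Vd = 2.5 L/kg × 43 kg = 107.5 L
Concentration deficit ΔC = 23 − 3.8 = 19.20 mg/L
LD = Vd × ΔC = 107.5 × 19.20 = 2064 mg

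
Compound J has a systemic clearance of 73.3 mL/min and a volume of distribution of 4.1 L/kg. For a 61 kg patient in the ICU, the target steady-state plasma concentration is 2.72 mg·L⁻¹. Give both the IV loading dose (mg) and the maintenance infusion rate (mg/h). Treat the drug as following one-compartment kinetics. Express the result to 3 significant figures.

Total Vd = 4.1 × 61 = 250.1 L
LD = Vd · C_target = 250.1 × 2.72 = 680.3 mg
CL = 73.3 mL/min × 60/1000 = 4.398 L/h
Infusion rate = 4.398 L/h × 2.72 mg/L = 11.96 mg/h

(a) 680 mg; (b) 12.0 mg/h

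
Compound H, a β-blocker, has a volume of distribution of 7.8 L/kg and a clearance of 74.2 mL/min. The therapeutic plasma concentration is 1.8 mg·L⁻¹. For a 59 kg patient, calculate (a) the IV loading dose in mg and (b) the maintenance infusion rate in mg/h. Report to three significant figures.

Total Vd = 7.8 × 59 = 460.2 L
Loading: fill Vd to C_target → 460.2 L × 1.8 mg/L = 828.4 mg
Convert clearance: 74.2 mL/min × 60 min/h ÷ 1000 mL/L = 4.452 L/h
Infusion rate = 4.452 L/h × 1.8 mg/L = 8.014 mg/h

(a) 828 mg; (b) 8.01 mg/h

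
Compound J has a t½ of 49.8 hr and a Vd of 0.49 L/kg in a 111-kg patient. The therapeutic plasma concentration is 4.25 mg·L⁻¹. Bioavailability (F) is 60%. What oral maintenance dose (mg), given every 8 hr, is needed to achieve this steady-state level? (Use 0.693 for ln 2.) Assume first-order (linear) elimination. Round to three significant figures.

42.9 mg

Vd = 0.49 L/kg × 111 kg = 54.39 L
CL = ln 2 · Vd / t½ = 0.693 × 54.39 / 49.8 = 0.7569 L/h
D = CL × Css × τ / F = 0.7569 × 4.25 × 8 / 0.6 = 42.89 mg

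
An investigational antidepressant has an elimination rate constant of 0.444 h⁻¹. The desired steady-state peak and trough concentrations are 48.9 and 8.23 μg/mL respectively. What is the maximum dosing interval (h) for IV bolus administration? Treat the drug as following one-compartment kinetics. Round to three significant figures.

4.01 h

Between IV bolus doses, concentration decays as C = C₀·e^(−kτ), so C_peak/C_trough = e^(kτ).
τ_max = ln(C_peak/C_trough) / k = ln(48.9/8.23) / 0.4440 = 1.782 / 0.4440 = 4.014 h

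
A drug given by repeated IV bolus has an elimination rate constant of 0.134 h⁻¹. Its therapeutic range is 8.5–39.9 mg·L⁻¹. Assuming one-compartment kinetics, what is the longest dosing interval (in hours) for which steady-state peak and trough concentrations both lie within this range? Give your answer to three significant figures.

11.5 h

Between IV bolus doses, concentration decays as C = C₀·e^(−kτ), so C_peak/C_trough = e^(kτ).
τ_max = ln(C_peak/C_trough) / k = ln(39.9/8.5) / 0.1340 = 1.546 / 0.1340 = 11.54 h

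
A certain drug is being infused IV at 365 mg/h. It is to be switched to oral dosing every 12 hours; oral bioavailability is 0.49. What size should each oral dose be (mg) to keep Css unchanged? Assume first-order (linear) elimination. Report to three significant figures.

To maintain the same Css, the systemic dosing rate must be unchanged: F·D/τ = infusion rate.
D = rate × τ / F = 365 × 12 / 0.49 = 8939 mg

8940 mg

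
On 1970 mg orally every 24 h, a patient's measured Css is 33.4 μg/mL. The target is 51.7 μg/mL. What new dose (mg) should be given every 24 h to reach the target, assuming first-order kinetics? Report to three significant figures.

3050 mg

With linear kinetics, Css is proportional to dose rate (D/τ) at fixed clearance.
D₂ = D₁ × (Css,target / Css,current) = 1970 × 51.7/33.4 = 3049 mg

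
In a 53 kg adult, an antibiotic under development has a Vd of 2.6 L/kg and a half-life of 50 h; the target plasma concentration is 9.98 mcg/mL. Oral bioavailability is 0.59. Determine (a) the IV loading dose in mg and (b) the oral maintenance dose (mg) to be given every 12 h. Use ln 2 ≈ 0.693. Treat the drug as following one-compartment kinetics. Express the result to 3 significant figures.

Vd(total) = 53 kg × 2.6 L/kg = 137.8 L
LD = Vd × C = 137.8 × 9.98 = 1375 mg
CL = 0.693 × Vd / t½ = 0.693 × 137.8 / 50 = 1.910 L/h
D = CL × Css × τ / F = 1.910 × 9.98 × 12 / 0.59 = 387.7 mg

(a) 1380 mg; (b) 388 mg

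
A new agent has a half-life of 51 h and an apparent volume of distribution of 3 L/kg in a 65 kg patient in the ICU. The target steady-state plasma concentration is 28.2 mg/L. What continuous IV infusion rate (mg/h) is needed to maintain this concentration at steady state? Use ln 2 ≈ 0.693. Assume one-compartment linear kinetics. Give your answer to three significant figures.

Total Vd = 3 × 65 = 195.0 L
CL = ln 2 · Vd / t½ = 0.693 × 195.0 / 51 = 2.650 L/h
Infusion rate = CL × Css = 2.650 × 28.2 = 74.73 mg/h

74.7 mg/h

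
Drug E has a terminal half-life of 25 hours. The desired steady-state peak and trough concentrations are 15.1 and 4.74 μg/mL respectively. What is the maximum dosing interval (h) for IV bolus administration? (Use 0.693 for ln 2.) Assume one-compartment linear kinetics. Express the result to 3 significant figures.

41.8 h

k = 0.693 / t½ = 0.693 / 25 = 0.02772 h⁻¹
Between IV bolus doses, concentration decays as C = C₀·e^(−kτ), so C_peak/C_trough = e^(kτ).
τ_max = ln(C_peak/C_trough) / k = ln(15.1/4.74) / 0.02772 = 1.159 / 0.02772 = 41.81 h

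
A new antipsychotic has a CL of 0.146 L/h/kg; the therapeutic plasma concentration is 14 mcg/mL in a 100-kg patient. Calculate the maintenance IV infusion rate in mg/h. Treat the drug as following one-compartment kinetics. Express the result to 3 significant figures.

CL = 0.146 L/h/kg × 100 kg = 14.60 L/h
R₀ = 14.60 × 14 = 204.4 mg/h

204 mg/h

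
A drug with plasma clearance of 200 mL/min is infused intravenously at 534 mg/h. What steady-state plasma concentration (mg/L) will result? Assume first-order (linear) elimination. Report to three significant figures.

CL = 200 mL/min × 60/1000 = 12.00 L/h
Css = rate / CL = 534 / 12.00 = 44.50 mg/L

44.5 mg/L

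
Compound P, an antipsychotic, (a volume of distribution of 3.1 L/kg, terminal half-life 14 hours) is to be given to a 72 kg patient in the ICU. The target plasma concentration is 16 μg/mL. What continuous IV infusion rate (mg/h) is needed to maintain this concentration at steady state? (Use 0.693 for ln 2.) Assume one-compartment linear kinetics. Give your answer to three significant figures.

Total Vd = 3.1 × 72 = 223.2 L
CL = 0.693 × Vd / t½ = 0.693 × 223.2 / 14 = 11.05 L/h
Infusion rate = CL × Css = 11.05 × 16 = 176.8 mg/h

177 mg/h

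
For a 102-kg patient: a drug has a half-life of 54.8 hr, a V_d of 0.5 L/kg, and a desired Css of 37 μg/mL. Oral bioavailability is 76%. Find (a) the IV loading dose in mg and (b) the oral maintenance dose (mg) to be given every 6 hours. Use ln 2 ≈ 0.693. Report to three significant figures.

(a) 1890 mg; (b) 188 mg

Vd(total) = 102 kg × 0.5 L/kg = 51.00 L
LD = Vd × C = 51.00 × 37 = 1887 mg
CL = 0.693 × Vd / t½ = 0.693 × 51.00 / 54.8 = 0.6449 L/h
D = CL × Css × τ / F = 0.6449 × 37 × 6 / 0.76 = 188.4 mg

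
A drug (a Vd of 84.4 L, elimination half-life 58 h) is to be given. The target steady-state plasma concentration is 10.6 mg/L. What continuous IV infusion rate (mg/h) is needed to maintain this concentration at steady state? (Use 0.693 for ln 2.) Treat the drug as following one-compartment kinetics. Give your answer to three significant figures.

10.7 mg/h

k = 0.693/58 = 0.01195 h⁻¹, so CL = k·Vd = 0.01195 × 84.40 = 1.009 L/h
Infusion rate = CL × Css = 1.009 × 10.6 = 10.70 mg/h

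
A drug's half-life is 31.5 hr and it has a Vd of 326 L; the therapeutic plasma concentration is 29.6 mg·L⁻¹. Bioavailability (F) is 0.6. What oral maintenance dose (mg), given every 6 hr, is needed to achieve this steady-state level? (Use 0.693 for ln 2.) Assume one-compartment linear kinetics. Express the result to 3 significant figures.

2120 mg

CL = 0.693 × Vd / t½ = 0.693 × 326.0 / 31.5 = 7.172 L/h
D = CL × Css × τ / F = 7.172 × 29.6 × 6 / 0.6 = 2123 mg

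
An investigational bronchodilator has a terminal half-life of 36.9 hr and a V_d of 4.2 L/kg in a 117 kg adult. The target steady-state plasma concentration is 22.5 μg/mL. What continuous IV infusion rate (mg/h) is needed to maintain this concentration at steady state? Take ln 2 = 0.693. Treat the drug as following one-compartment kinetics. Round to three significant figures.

208 mg/h

Total Vd = 4.2 × 117 = 491.4 L
CL = 0.693 × Vd / t½ = 0.693 × 491.4 / 36.9 = 9.229 L/h
Infusion rate = CL × Css = 9.229 × 22.5 = 207.7 mg/h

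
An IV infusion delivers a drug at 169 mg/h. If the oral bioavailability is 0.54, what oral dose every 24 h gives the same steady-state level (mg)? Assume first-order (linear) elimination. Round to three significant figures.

To maintain the same Css, the systemic dosing rate must be unchanged: F·D/τ = infusion rate.
D = rate × τ / F = 169 × 24 / 0.54 = 7511 mg

7510 mg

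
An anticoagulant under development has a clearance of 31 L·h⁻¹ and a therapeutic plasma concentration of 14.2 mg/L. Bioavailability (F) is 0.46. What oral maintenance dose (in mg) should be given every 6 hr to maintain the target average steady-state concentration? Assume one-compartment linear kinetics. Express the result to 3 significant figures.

5740 mg

D = CL × Css × τ / F = 31.00 × 14.2 × 6 / 0.46 = 5742 mg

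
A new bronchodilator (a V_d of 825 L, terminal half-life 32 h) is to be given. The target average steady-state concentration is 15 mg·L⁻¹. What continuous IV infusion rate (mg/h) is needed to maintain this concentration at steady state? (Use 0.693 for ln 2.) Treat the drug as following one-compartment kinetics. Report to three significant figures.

k = 0.693/32 = 0.02166 h⁻¹, so CL = k·Vd = 0.02166 × 825.0 = 17.87 L/h
Infusion rate = CL × Css = 17.87 × 15 = 268.1 mg/h

268 mg/h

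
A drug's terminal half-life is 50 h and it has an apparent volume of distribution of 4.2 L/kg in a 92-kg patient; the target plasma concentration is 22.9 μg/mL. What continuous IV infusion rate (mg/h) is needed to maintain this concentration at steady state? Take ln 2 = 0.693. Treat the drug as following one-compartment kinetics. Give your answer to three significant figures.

Vd = 4.2 L/kg × 92 kg = 386.4 L
k = 0.693/50 = 0.01386 h⁻¹, so CL = k·Vd = 0.01386 × 386.4 = 5.356 L/h
Infusion rate = CL × Css = 5.356 × 22.9 = 122.7 mg/h

123 mg/h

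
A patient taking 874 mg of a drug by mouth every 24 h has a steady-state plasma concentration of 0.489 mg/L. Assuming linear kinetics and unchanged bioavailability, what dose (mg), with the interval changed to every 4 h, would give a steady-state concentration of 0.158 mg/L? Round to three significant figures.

47.1 mg

With linear kinetics, Css is proportional to dose rate (D/τ) at fixed clearance.
D₂ = D₁ × (Css,target / Css,current) × (τ₂/τ₁) = 874 × (0.158/0.489) × (4/24) = 47.07 mg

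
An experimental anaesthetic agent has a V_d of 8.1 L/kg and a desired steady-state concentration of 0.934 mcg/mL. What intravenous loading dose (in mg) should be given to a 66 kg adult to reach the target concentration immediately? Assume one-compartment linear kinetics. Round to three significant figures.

499 mg

Vd(total) = 66 kg × 8.1 L/kg = 534.6 L
LD = Vd × C = 534.6 × 0.9340 = 499.3 mg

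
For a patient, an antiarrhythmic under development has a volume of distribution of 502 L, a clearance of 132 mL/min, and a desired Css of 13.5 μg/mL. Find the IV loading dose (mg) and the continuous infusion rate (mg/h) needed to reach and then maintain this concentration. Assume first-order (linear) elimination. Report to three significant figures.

LD = Vd · C_target = 502.0 × 13.5 = 6777 mg
CL = 132 mL/min × 60/1000 = 7.920 L/h
Maintenance infusion rate = CL × Css = 7.920 × 13.5 = 106.9 mg/h

(a) 6780 mg; (b) 107 mg/h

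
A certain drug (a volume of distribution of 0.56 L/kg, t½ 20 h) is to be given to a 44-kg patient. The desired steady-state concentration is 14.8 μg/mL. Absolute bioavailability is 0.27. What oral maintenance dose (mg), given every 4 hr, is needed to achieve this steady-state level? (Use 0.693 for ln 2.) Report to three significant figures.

Vd = 0.56 L/kg × 44 kg = 24.64 L
CL = 0.693 × Vd / t½ = 0.693 × 24.64 / 20 = 0.8538 L/h
D = CL × Css × τ / F = 0.8538 × 14.8 × 4 / 0.27 = 187.2 mg

187 mg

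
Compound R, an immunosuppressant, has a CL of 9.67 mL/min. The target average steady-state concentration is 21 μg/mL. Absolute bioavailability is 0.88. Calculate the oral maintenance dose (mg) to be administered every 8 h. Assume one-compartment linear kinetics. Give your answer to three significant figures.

CL = 9.67 mL/min × 60/1000 = 0.5802 L/h
At steady state, dose per interval replaces the amount cleared in that interval: F·D/τ = CL·Css.
D = CL × Css × τ / F = 0.5802 × 21 × 8 / 0.88 = 110.8 mg

111 mg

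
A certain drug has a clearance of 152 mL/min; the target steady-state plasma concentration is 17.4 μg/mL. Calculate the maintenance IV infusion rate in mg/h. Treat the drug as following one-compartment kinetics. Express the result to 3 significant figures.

CL = 152 mL/min × 60/1000 = 9.120 L/h
R₀ = 9.120 × 17.4 = 158.7 mg/h

159 mg/h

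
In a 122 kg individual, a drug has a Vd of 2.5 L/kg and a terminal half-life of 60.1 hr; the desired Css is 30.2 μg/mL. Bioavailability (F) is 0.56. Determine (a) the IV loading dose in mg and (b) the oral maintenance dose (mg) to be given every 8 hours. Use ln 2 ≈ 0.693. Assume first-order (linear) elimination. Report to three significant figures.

(a) 9210 mg; (b) 1520 mg

Total Vd = 2.5 × 122 = 305.0 L
LD = Vd × C = 305.0 × 30.2 = 9211 mg
CL = 0.693 × Vd / t½ = 0.693 × 305.0 / 60.1 = 3.517 L/h
D = CL × Css × τ / F = 3.517 × 30.2 × 8 / 0.56 = 1517 mg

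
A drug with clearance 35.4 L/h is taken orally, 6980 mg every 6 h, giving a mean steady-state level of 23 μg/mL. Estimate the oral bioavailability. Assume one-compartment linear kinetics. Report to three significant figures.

0.700

F·D/τ = CL·Css at steady state → F = CL·Css·τ / D.
F = 35.4 × 23 × 6 / 6980 = 0.700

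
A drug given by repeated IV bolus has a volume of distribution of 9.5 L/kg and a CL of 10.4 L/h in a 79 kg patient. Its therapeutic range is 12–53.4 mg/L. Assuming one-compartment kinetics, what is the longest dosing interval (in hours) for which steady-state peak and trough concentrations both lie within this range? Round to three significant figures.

Total Vd = 9.5 × 79 = 750.5 L
k = CL / Vd = 10.40 / 750.5 = 0.01386 h⁻¹
Between IV bolus doses, concentration decays as C = C₀·e^(−kτ), so C_peak/C_trough = e^(kτ).
τ_max = ln(C_peak/C_trough) / k = ln(53.4/12) / 0.01386 = 1.493 / 0.01386 = 107.7 h

108 h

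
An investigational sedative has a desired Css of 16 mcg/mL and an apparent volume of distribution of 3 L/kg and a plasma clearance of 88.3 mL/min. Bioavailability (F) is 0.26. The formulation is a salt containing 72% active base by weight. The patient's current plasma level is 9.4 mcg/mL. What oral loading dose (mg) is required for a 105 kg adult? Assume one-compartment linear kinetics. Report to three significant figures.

Vd = 3 L/kg × 105 kg = 315.0 L
LD is governed by Vd — clearance does not enter the loading-dose calculation.
Concentration deficit ΔC = 16 − 9.4 = 6.600 mg/L
LD = Vd × ΔC / F / S = 315.0 × 6.600 / 0.26 / 0.72 = 11110 mg

11100 mg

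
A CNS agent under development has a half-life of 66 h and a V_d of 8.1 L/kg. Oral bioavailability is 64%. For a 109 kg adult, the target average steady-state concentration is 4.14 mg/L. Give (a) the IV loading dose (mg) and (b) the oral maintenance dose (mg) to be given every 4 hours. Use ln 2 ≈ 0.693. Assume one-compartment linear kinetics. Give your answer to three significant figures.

Total Vd = 8.1 × 109 = 882.9 L
LD = Vd × C = 882.9 × 4.14 = 3655 mg
CL = 0.693 × Vd / t½ = 0.693 × 882.9 / 66 = 9.270 L/h
D = CL × Css × τ / F = 9.270 × 4.14 × 4 / 0.64 = 239.9 mg

(a) 3660 mg; (b) 240 mg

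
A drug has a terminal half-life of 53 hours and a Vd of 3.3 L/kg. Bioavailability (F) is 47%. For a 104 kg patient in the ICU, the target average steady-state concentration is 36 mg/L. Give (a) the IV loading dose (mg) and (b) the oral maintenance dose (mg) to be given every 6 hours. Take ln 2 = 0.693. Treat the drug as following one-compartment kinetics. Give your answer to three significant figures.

(a) 12400 mg; (b) 2060 mg

Vd(total) = 104 kg × 3.3 L/kg = 343.2 L
LD = Vd × C = 343.2 × 36 = 12360 mg
CL = 0.693 × Vd / t½ = 0.693 × 343.2 / 53 = 4.488 L/h
D = CL × Css × τ / F = 4.488 × 36 × 6 / 0.47 = 2063 mg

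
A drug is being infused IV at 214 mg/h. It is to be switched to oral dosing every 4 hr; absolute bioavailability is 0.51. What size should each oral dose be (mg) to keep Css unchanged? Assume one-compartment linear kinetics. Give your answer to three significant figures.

To maintain the same Css, the systemic dosing rate must be unchanged: F·D/τ = infusion rate.
D = rate × τ / F = 214 × 4 / 0.51 = 1678 mg

1680 mg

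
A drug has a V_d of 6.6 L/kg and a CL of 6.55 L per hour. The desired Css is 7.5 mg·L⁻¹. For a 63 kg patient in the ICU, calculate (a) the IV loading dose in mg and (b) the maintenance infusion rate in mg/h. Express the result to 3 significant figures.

Vd(total) = 63 kg × 6.6 L/kg = 415.8 L
Loading: fill Vd to C_target → 415.8 L × 7.5 mg/L = 3119 mg
Maintenance infusion rate = CL × Css = 6.550 × 7.5 = 49.13 mg/h

(a) 3120 mg; (b) 49.1 mg/h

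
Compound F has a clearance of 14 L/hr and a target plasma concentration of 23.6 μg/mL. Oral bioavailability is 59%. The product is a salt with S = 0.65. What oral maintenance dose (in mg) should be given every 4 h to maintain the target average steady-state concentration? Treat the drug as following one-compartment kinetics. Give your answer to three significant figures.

3450 mg

D = CL × Css × τ / F / S = 14.00 × 23.6 × 4 / 0.59 / 0.65 = 3446 mg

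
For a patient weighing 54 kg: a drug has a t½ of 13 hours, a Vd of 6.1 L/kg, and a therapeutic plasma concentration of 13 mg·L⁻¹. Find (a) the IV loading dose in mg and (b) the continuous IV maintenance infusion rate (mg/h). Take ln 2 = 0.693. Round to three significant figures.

(a) 4280 mg; (b) 228 mg/h

Vd(total) = 54 kg × 6.1 L/kg = 329.4 L
LD = Vd × C = 329.4 × 13 = 4282 mg
CL = 0.693 × Vd / t½ = 0.693 × 329.4 / 13 = 17.56 L/h
Infusion rate = CL × Css = 17.56 × 13 = 228.3 mg/h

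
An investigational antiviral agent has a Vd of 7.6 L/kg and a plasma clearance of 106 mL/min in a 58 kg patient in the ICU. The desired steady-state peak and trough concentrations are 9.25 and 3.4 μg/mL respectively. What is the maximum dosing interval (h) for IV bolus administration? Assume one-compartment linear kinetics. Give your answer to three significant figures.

69.4 h

Vd(total) = 58 kg × 7.6 L/kg = 440.8 L
Convert clearance: 106 mL/min × 60 min/h ÷ 1000 mL/L = 6.360 L/h
k = CL / Vd = 6.360 / 440.8 = 0.01443 h⁻¹
Between IV bolus doses, concentration decays as C = C₀·e^(−kτ), so C_peak/C_trough = e^(kτ).
τ_max = ln(C_peak/C_trough) / k = ln(9.25/3.4) / 0.01443 = 1.001 / 0.01443 = 69.37 h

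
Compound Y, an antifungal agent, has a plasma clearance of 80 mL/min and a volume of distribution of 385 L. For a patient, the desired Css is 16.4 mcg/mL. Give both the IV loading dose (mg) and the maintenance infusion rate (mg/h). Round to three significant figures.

Loading: fill Vd to C_target → 385.0 L × 16.4 mg/L = 6314 mg
CL = 80 mL/min × 60/1000 = 4.800 L/h
Infusion rate = 4.800 L/h × 16.4 mg/L = 78.72 mg/h

(a) 6310 mg; (b) 78.7 mg/h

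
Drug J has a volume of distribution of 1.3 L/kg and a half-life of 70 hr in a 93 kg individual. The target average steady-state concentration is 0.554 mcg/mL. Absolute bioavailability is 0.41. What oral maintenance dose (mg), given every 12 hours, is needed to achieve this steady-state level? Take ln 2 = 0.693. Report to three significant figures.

Vd = 1.3 L/kg × 93 kg = 120.9 L
k = 0.693/70 = 0.009900 h⁻¹, so CL = k·Vd = 0.009900 × 120.9 = 1.197 L/h
D = CL × Css × τ / F = 1.197 × 0.554 × 12 / 0.41 = 19.41 mg

19.4 mg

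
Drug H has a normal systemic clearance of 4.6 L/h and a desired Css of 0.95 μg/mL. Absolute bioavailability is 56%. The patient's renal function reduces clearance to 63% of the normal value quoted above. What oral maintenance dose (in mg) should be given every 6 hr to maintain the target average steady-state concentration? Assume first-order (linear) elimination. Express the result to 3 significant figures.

Patient clearance = 0.63 × 4.600 = 2.898 L/h
D = CL × Css × τ / F = 2.898 × 0.95 × 6 / 0.56 = 29.50 mg

29.5 mg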